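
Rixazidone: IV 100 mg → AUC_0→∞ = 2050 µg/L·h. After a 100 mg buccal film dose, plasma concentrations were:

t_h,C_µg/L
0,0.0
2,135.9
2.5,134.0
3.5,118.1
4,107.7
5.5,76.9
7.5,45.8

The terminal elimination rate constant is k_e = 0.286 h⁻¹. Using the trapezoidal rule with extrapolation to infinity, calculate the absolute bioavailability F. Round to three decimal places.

F = 0.394

Trapezoidal AUC_0→7.5 (buccal film):
  [0→2]: (0.0+135.9)/2 × 2 = 135.9
  [2→2.5]: (135.9+134.0)/2 × 0.5 = 67.475
  [2.5→3.5]: (134.0+118.1)/2 × 1 = 126.05
  [3.5→4]: (118.1+107.7)/2 × 0.5 = 56.45
  [4→5.5]: (107.7+76.9)/2 × 1.5 = 138.45
  [5.5→7.5]: (76.9+45.8)/2 × 2 = 122.7
  Sum = 647.025 µg/L·h
Tail: C_last/k_e = 45.8/0.286 = 160.140
AUC_0→∞ (buccal film) = 647.025 + 160.140 = 807.165 µg/L·h
F = (AUC_ev/D_ev)/(AUC_iv/D_iv) = (807.165/100)/(2050/100) = 8.07165/20.5 = 0.3937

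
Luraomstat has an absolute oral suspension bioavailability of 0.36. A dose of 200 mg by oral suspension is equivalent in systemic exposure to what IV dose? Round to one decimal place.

Systemic exposure from an extravascular dose = F × D_ev, so the equivalent IV dose is F × D_ev.
D_iv = F × D_ev = 0.36 × 200 = 72 mg

D_iv = 72.0 mg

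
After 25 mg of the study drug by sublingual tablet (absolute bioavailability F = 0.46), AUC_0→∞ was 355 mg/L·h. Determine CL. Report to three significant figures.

CL = F × Dose / AUC_0→∞
   = 0.46 × 25 / 355 = 0.0323944 L/h

CL = 0.0324 L/h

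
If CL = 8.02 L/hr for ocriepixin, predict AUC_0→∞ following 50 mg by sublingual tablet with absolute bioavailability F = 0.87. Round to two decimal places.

AUC_0→∞ = F × Dose / CL
        = 0.87 × 50 / 8.02 = 5.42394 mg/L·hr

AUC = 5.42 mg/L·hr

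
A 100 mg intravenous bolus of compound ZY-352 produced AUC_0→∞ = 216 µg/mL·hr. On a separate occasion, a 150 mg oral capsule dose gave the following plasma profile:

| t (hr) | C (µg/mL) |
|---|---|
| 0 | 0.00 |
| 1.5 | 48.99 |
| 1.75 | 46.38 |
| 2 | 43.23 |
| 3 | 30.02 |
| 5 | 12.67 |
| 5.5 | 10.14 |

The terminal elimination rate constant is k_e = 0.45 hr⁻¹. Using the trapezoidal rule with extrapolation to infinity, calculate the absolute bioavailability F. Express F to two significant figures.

F = 0.52

Trapezoidal AUC_0→5.5 (oral capsule):
  [0→1.5]: (0.00+48.99)/2 × 1.5 = 36.7425
  [1.5→1.75]: (48.99+46.38)/2 × 0.25 = 11.92125
  [1.75→2]: (46.38+43.23)/2 × 0.25 = 11.20125
  [2→3]: (43.23+30.02)/2 × 1 = 36.625
  [3→5]: (30.02+12.67)/2 × 2 = 42.69
  [5→5.5]: (12.67+10.14)/2 × 0.5 = 5.7025
  Sum = 144.8825 µg/mL·hr
Tail: C_last/k_e = 10.14/0.45 = 22.533
AUC_0→∞ (oral capsule) = 144.8825 + 22.533 = 167.4155 µg/mL·hr
F = (AUC_ev/D_ev)/(AUC_iv/D_iv) = (167.4155/150)/(216/100) = 1.1161/2.16 = 0.5167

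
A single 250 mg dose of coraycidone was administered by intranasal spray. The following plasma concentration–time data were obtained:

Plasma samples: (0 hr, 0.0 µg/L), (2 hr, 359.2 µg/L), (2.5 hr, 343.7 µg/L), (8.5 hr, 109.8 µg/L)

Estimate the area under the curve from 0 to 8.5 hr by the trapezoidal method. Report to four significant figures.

AUC = 1895 µg/L·hr

Trapezoidal AUC_0→8.5:
  [0→2]: (0.0+359.2)/2 × 2 = 359.2
  [2→2.5]: (359.2+343.7)/2 × 0.5 = 175.725
  [2.5→8.5]: (343.7+109.8)/2 × 6 = 1360.5
  Sum = 1895.425 µg/L·hr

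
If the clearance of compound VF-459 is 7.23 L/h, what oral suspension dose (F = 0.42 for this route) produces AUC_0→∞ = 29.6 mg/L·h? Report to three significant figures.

Dose = 510 mg

Dose = CL × AUC_0→∞ / F
     = 7.23 × 29.6 / 0.42 = 509.543 mg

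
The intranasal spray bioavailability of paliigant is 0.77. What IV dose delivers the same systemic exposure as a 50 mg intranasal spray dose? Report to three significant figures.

Systemic exposure from an extravascular dose = F × D_ev, so the equivalent IV dose is F × D_ev.
D_iv = F × D_ev = 0.77 × 50 = 38.5 mg

D_iv = 38.5 mg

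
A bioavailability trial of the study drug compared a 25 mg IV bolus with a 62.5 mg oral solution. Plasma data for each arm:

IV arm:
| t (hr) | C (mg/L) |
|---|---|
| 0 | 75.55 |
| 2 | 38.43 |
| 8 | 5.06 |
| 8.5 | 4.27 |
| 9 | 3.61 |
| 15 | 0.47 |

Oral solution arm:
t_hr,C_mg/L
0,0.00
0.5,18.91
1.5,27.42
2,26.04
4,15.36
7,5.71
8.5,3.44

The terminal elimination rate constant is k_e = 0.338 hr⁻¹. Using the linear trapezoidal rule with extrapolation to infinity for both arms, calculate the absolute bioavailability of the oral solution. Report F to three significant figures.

F = 0.200

Trapezoidal AUC_0→15 (IV):
  [0→2]: (75.55+38.43)/2 × 2 = 113.98
  [2→8]: (38.43+5.06)/2 × 6 = 130.47
  [8→8.5]: (5.06+4.27)/2 × 0.5 = 2.3325
  [8.5→9]: (4.27+3.61)/2 × 0.5 = 1.97
  [9→15]: (3.61+0.47)/2 × 6 = 12.24
  Sum = 260.9925 mg/L·hr
IV tail: 0.47/0.338 = 1.391; AUC_iv,0→∞ = 260.9925 + 1.391 = 262.3835 mg/L·hr
Trapezoidal AUC_0→8.5 (oral solution):
  [0→0.5]: (0.00+18.91)/2 × 0.5 = 4.7275
  [0.5→1.5]: (18.91+27.42)/2 × 1 = 23.165
  [1.5→2]: (27.42+26.04)/2 × 0.5 = 13.365
  [2→4]: (26.04+15.36)/2 × 2 = 41.4
  [4→7]: (15.36+5.71)/2 × 3 = 31.605
  [7→8.5]: (5.71+3.44)/2 × 1.5 = 6.8625
  Sum = 121.125 mg/L·hr
oral solution tail: 3.44/0.338 = 10.178; AUC_ev,0→∞ = 121.125 + 10.178 = 131.303 mg/L·hr
F = (AUC_ev/D_ev)/(AUC_iv/D_iv) = (131.303/62.5)/(262.3835/25) = 2.100848/10.49534 = 0.2002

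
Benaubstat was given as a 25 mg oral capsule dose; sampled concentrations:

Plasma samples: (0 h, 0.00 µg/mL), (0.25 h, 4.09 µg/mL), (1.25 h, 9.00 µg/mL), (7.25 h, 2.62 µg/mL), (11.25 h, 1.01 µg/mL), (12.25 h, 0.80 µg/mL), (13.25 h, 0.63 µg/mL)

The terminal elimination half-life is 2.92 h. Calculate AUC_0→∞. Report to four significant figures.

Trapezoidal AUC_0→13.25:
  [0→0.25]: (0.00+4.09)/2 × 0.25 = 0.51125
  [0.25→1.25]: (4.09+9.00)/2 × 1 = 6.545
  [1.25→7.25]: (9.00+2.62)/2 × 6 = 34.86
  [7.25→11.25]: (2.62+1.01)/2 × 4 = 7.26
  [11.25→12.25]: (1.01+0.80)/2 × 1 = 0.905
  [12.25→13.25]: (0.80+0.63)/2 × 1 = 0.715
  Sum = 50.79625 µg/mL·h
k_e = ln2 / t½ = 0.693147 / 2.92 = 0.2374 h^-1
Extrapolated tail: C_last / k_e = 0.63 / 0.2374 = 2.654
AUC_0→∞ = 50.79625 + 2.654 = 53.45025 µg/mL·h

AUC = 53.45 µg/mL·h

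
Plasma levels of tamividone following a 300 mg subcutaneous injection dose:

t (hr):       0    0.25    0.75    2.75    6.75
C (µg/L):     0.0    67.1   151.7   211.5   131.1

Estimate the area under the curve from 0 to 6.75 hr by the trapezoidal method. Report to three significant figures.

AUC = 1110 µg/L·hr

Trapezoidal AUC_0→6.75:
  [0→0.25]: (0.0+67.1)/2 × 0.25 = 8.3875
  [0.25→0.75]: (67.1+151.7)/2 × 0.5 = 54.7
  [0.75→2.75]: (151.7+211.5)/2 × 2 = 363.2
  [2.75→6.75]: (211.5+131.1)/2 × 4 = 685.2
  Sum = 1111.4875 µg/L·hr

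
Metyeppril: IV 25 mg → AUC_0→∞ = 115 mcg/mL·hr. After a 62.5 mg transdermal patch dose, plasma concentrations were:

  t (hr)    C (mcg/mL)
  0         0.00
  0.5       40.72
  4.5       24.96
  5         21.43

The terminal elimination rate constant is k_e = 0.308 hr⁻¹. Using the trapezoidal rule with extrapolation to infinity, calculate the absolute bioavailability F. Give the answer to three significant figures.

F = 0.775

Trapezoidal AUC_0→5 (transdermal patch):
  [0→0.5]: (0.00+40.72)/2 × 0.5 = 10.18
  [0.5→4.5]: (40.72+24.96)/2 × 4 = 131.36
  [4.5→5]: (24.96+21.43)/2 × 0.5 = 11.5975
  Sum = 153.1375 mcg/mL·hr
Tail: C_last/k_e = 21.43/0.308 = 69.578
AUC_0→∞ (transdermal patch) = 153.1375 + 69.578 = 222.7155 mcg/mL·hr
F = (AUC_ev/D_ev)/(AUC_iv/D_iv) = (222.7155/62.5)/(115/25) = 3.563448/4.6 = 0.7747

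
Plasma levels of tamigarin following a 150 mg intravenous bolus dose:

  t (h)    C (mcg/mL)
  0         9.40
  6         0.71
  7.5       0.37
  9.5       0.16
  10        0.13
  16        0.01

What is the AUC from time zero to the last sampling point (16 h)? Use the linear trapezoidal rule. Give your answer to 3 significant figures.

Trapezoidal AUC_0→16:
  [0→6]: (9.40+0.71)/2 × 6 = 30.33
  [6→7.5]: (0.71+0.37)/2 × 1.5 = 0.81
  [7.5→9.5]: (0.37+0.16)/2 × 2 = 0.53
  [9.5→10]: (0.16+0.13)/2 × 0.5 = 0.0725
  [10→16]: (0.13+0.01)/2 × 6 = 0.42
  Sum = 32.1625 mcg/mL·h

AUC = 32.2 mcg/mL·h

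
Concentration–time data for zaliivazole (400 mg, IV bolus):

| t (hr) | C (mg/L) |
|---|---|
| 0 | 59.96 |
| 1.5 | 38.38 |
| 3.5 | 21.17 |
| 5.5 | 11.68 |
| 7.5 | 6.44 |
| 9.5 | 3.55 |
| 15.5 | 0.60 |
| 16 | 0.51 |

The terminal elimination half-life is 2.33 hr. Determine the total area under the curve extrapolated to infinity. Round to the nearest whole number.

AUC = 209 mg/L·hr

Trapezoidal AUC_0→16:
  [0→1.5]: (59.96+38.38)/2 × 1.5 = 73.755
  [1.5→3.5]: (38.38+21.17)/2 × 2 = 59.55
  [3.5→5.5]: (21.17+11.68)/2 × 2 = 32.85
  [5.5→7.5]: (11.68+6.44)/2 × 2 = 18.12
  [7.5→9.5]: (6.44+3.55)/2 × 2 = 9.99
  [9.5→15.5]: (3.55+0.60)/2 × 6 = 12.45
  [15.5→16]: (0.60+0.51)/2 × 0.5 = 0.2775
  Sum = 206.9925 mg/L·hr
k_e = ln2 / t½ = 0.693147 / 2.33 = 0.2975 hr^-1
Extrapolated tail: C_last / k_e = 0.51 / 0.2975 = 1.714
AUC_0→∞ = 206.9925 + 1.714 = 208.7065 mg/L·hr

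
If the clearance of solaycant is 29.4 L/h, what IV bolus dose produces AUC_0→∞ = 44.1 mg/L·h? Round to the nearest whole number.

Dose = 1297 mg

Dose_iv = CL × AUC_0→∞
     = 29.4 × 44.1 = 1296.54 mg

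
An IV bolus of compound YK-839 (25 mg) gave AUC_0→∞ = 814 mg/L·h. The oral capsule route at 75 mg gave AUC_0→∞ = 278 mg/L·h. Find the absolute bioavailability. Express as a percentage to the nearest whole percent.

F = 11%

F = (AUC_ev / D_ev) / (AUC_iv / D_iv)
  = (278/75) / (814/25)
  = 3.70667 / 32.56 = 0.1138
  = 11.38%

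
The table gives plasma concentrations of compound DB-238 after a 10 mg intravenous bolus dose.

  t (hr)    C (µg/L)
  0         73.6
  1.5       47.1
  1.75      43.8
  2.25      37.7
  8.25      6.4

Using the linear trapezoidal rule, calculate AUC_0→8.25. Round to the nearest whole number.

Trapezoidal AUC_0→8.25:
  [0→1.5]: (73.6+47.1)/2 × 1.5 = 90.525
  [1.5→1.75]: (47.1+43.8)/2 × 0.25 = 11.3625
  [1.75→2.25]: (43.8+37.7)/2 × 0.5 = 20.375
  [2.25→8.25]: (37.7+6.4)/2 × 6 = 132.3
  Sum = 254.5625 µg/L·hr

AUC = 255 µg/L·hr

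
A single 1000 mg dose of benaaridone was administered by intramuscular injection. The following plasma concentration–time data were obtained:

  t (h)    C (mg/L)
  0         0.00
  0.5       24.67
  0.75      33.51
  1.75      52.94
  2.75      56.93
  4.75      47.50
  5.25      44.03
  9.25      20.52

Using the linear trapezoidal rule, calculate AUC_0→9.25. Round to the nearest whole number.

AUC = 368 mg/L·h

Trapezoidal AUC_0→9.25:
  [0→0.5]: (0.00+24.67)/2 × 0.5 = 6.1675
  [0.5→0.75]: (24.67+33.51)/2 × 0.25 = 7.2725
  [0.75→1.75]: (33.51+52.94)/2 × 1 = 43.225
  [1.75→2.75]: (52.94+56.93)/2 × 1 = 54.935
  [2.75→4.75]: (56.93+47.50)/2 × 2 = 104.43
  [4.75→5.25]: (47.50+44.03)/2 × 0.5 = 22.8825
  [5.25→9.25]: (44.03+20.52)/2 × 4 = 129.1
  Sum = 368.0125 mg/L·h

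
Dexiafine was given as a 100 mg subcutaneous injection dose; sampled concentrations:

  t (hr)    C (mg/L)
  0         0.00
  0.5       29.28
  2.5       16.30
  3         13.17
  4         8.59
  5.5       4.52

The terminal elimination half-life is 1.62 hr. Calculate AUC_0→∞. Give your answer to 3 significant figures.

Trapezoidal AUC_0→5.5:
  [0→0.5]: (0.00+29.28)/2 × 0.5 = 7.32
  [0.5→2.5]: (29.28+16.30)/2 × 2 = 45.58
  [2.5→3]: (16.30+13.17)/2 × 0.5 = 7.3675
  [3→4]: (13.17+8.59)/2 × 1 = 10.88
  [4→5.5]: (8.59+4.52)/2 × 1.5 = 9.8325
  Sum = 80.98 mg/L·hr
k_e = ln2 / t½ = 0.693147 / 1.62 = 0.4279 hr^-1
Extrapolated tail: C_last / k_e = 4.52 / 0.4279 = 10.563
AUC_0→∞ = 80.98 + 10.563 = 91.543 mg/L·hr

AUC = 91.5 mg/L·hr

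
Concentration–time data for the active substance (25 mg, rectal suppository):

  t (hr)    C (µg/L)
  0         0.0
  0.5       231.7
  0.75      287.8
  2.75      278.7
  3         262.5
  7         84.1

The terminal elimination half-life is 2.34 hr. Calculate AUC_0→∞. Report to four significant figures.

Trapezoidal AUC_0→7:
  [0→0.5]: (0.0+231.7)/2 × 0.5 = 57.925
  [0.5→0.75]: (231.7+287.8)/2 × 0.25 = 64.9375
  [0.75→2.75]: (287.8+278.7)/2 × 2 = 566.5
  [2.75→3]: (278.7+262.5)/2 × 0.25 = 67.65
  [3→7]: (262.5+84.1)/2 × 4 = 693.2
  Sum = 1450.2125 µg/L·hr
k_e = ln2 / t½ = 0.693147 / 2.34 = 0.2962 hr^-1
Extrapolated tail: C_last / k_e = 84.1 / 0.2962 = 283.930
AUC_0→∞ = 1450.2125 + 283.930 = 1734.1425 µg/L·hr

AUC = 1734 µg/L·hr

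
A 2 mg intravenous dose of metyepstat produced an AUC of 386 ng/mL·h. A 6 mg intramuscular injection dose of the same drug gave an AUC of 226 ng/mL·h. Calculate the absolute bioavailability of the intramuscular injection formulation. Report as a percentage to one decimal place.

F = 19.5%

F = (AUC_ev / D_ev) / (AUC_iv / D_iv)
  = (226/6) / (386/2)
  = 37.6667 / 193 = 0.1952
  = 19.52%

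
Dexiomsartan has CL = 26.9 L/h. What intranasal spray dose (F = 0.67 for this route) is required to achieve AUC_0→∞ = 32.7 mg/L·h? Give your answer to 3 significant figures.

Dose = CL × AUC_0→∞ / F
     = 26.9 × 32.7 / 0.67 = 1312.88 mg

Dose = 1310 mg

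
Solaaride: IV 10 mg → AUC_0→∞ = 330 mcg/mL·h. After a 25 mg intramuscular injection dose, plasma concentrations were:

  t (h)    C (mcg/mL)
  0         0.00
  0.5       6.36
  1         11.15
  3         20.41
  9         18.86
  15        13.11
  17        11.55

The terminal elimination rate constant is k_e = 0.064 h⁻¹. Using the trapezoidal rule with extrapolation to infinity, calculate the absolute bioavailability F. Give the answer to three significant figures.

Trapezoidal AUC_0→17 (intramuscular injection):
  [0→0.5]: (0.00+6.36)/2 × 0.5 = 1.59
  [0.5→1]: (6.36+11.15)/2 × 0.5 = 4.3775
  [1→3]: (11.15+20.41)/2 × 2 = 31.56
  [3→9]: (20.41+18.86)/2 × 6 = 117.81
  [9→15]: (18.86+13.11)/2 × 6 = 95.91
  [15→17]: (13.11+11.55)/2 × 2 = 24.66
  Sum = 275.9075 mcg/mL·h
Tail: C_last/k_e = 11.55/0.064 = 180.469
AUC_0→∞ (intramuscular injection) = 275.9075 + 180.469 = 456.3765 mcg/mL·h
F = (AUC_ev/D_ev)/(AUC_iv/D_iv) = (456.3765/25)/(330/10) = 18.25506/33 = 0.5532

F = 0.553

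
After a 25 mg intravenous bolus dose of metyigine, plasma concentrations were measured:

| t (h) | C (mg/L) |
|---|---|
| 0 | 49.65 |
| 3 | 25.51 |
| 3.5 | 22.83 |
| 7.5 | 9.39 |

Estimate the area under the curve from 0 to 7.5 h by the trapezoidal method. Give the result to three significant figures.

AUC = 189 mg/L·h

Trapezoidal AUC_0→7.5:
  [0→3]: (49.65+25.51)/2 × 3 = 112.74
  [3→3.5]: (25.51+22.83)/2 × 0.5 = 12.085
  [3.5→7.5]: (22.83+9.39)/2 × 4 = 64.44
  Sum = 189.265 mg/L·h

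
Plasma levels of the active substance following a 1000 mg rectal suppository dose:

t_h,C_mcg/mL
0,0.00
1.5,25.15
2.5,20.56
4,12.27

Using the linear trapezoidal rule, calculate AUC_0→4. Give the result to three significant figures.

AUC = 66.3 mcg/mL·h

Trapezoidal AUC_0→4:
  [0→1.5]: (0.00+25.15)/2 × 1.5 = 18.8625
  [1.5→2.5]: (25.15+20.56)/2 × 1 = 22.855
  [2.5→4]: (20.56+12.27)/2 × 1.5 = 24.6225
  Sum = 66.34 mcg/mL·h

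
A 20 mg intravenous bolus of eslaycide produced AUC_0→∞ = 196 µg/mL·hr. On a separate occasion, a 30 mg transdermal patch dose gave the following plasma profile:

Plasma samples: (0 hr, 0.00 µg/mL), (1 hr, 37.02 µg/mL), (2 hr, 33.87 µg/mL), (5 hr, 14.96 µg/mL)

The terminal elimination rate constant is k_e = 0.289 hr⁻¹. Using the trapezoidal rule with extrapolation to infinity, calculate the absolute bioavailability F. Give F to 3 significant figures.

Trapezoidal AUC_0→5 (transdermal patch):
  [0→1]: (0.00+37.02)/2 × 1 = 18.51
  [1→2]: (37.02+33.87)/2 × 1 = 35.445
  [2→5]: (33.87+14.96)/2 × 3 = 73.245
  Sum = 127.2 µg/mL·hr
Tail: C_last/k_e = 14.96/0.289 = 51.765
AUC_0→∞ (transdermal patch) = 127.2 + 51.765 = 178.965 µg/mL·hr
F = (AUC_ev/D_ev)/(AUC_iv/D_iv) = (178.965/30)/(196/20) = 5.9655/9.8 = 0.6087

F = 0.609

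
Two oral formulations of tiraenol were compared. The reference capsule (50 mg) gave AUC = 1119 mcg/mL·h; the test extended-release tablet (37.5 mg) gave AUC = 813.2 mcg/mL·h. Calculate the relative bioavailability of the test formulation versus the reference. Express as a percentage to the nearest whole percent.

F_rel = 97%

F_rel = (AUC_test/D_test) / (AUC_ref/D_ref)
      = (813.2/37.5) / (1119/50)
      = 21.6853 / 22.38 = 0.9690 = 96.90%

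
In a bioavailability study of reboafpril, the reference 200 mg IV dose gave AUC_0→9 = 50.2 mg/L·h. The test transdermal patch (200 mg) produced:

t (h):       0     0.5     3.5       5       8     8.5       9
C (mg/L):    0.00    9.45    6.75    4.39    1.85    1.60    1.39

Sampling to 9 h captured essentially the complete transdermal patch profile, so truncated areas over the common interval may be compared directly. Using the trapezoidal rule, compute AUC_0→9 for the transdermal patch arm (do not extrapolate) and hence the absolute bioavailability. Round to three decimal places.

F = 0.916

Trapezoidal AUC_0→9 (transdermal patch):
  [0→0.5]: (0.00+9.45)/2 × 0.5 = 2.3625
  [0.5→3.5]: (9.45+6.75)/2 × 3 = 24.3
  [3.5→5]: (6.75+4.39)/2 × 1.5 = 8.355
  [5→8]: (4.39+1.85)/2 × 3 = 9.36
  [8→8.5]: (1.85+1.60)/2 × 0.5 = 0.8625
  [8.5→9]: (1.60+1.39)/2 × 0.5 = 0.7475
  Sum = 45.9875 mg/L·h
F = (AUC_ev/D_ev)/(AUC_iv/D_iv) = (45.9875/200)/(50.2/200) = 0.2299375/0.251 = 0.9161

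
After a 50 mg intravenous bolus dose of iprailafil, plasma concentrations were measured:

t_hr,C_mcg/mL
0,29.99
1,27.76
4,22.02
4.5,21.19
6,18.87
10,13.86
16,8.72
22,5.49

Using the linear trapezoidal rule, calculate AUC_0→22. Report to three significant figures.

AUC = 320 mcg/mL·hr

Trapezoidal AUC_0→22:
  [0→1]: (29.99+27.76)/2 × 1 = 28.875
  [1→4]: (27.76+22.02)/2 × 3 = 74.67
  [4→4.5]: (22.02+21.19)/2 × 0.5 = 10.8025
  [4.5→6]: (21.19+18.87)/2 × 1.5 = 30.045
  [6→10]: (18.87+13.86)/2 × 4 = 65.46
  [10→16]: (13.86+8.72)/2 × 6 = 67.74
  [16→22]: (8.72+5.49)/2 × 6 = 42.63
  Sum = 320.2225 mcg/mL·hr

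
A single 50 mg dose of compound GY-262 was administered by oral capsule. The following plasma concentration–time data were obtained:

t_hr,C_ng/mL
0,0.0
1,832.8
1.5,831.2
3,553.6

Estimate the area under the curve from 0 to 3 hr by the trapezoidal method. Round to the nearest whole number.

Trapezoidal AUC_0→3:
  [0→1]: (0.0+832.8)/2 × 1 = 416.4
  [1→1.5]: (832.8+831.2)/2 × 0.5 = 416.0
  [1.5→3]: (831.2+553.6)/2 × 1.5 = 1038.6
  Sum = 1871.0 ng/mL·hr

AUC = 1871 ng/mL·hr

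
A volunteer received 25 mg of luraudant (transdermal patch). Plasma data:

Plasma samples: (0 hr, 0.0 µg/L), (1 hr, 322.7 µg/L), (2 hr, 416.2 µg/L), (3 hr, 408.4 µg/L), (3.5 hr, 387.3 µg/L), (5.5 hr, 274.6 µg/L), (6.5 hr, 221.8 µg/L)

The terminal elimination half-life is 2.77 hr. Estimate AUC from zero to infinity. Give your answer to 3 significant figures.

Trapezoidal AUC_0→6.5:
  [0→1]: (0.0+322.7)/2 × 1 = 161.35
  [1→2]: (322.7+416.2)/2 × 1 = 369.45
  [2→3]: (416.2+408.4)/2 × 1 = 412.3
  [3→3.5]: (408.4+387.3)/2 × 0.5 = 198.925
  [3.5→5.5]: (387.3+274.6)/2 × 2 = 661.9
  [5.5→6.5]: (274.6+221.8)/2 × 1 = 248.2
  Sum = 2052.125 µg/L·hr
k_e = ln2 / t½ = 0.693147 / 2.77 = 0.2502 hr^-1
Extrapolated tail: C_last / k_e = 221.8 / 0.2502 = 886.491
AUC_0→∞ = 2052.125 + 886.491 = 2938.616 µg/L·hr

AUC = 2940 µg/L·hr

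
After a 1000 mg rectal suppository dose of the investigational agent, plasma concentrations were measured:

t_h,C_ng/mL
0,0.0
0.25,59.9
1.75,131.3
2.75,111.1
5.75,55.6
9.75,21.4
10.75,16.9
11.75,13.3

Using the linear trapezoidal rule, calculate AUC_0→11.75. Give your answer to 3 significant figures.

Trapezoidal AUC_0→11.75:
  [0→0.25]: (0.0+59.9)/2 × 0.25 = 7.4875
  [0.25→1.75]: (59.9+131.3)/2 × 1.5 = 143.4
  [1.75→2.75]: (131.3+111.1)/2 × 1 = 121.2
  [2.75→5.75]: (111.1+55.6)/2 × 3 = 250.05
  [5.75→9.75]: (55.6+21.4)/2 × 4 = 154.0
  [9.75→10.75]: (21.4+16.9)/2 × 1 = 19.15
  [10.75→11.75]: (16.9+13.3)/2 × 1 = 15.1
  Sum = 710.3875 ng/mL·h

AUC = 710 ng/mL·h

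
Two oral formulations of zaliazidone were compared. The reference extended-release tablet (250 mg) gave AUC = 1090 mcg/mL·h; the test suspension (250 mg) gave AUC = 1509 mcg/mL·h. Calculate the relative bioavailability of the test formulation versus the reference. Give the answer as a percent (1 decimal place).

F_rel = 138.4%

F_rel = (AUC_test/D_test) / (AUC_ref/D_ref)
      = (1509/250) / (1090/250)
      = 6.036 / 4.36 = 1.3844 = 138.44%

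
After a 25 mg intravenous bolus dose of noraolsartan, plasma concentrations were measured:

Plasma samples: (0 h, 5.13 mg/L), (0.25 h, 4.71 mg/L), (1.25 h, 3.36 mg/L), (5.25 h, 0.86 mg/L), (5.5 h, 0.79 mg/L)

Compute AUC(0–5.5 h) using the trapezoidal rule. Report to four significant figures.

Trapezoidal AUC_0→5.5:
  [0→0.25]: (5.13+4.71)/2 × 0.25 = 1.23
  [0.25→1.25]: (4.71+3.36)/2 × 1 = 4.035
  [1.25→5.25]: (3.36+0.86)/2 × 4 = 8.44
  [5.25→5.5]: (0.86+0.79)/2 × 0.25 = 0.20625
  Sum = 13.91125 mg/L·h

AUC = 13.91 mg/L·h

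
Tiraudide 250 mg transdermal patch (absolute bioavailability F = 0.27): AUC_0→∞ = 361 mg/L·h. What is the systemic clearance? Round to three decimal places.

CL = F × Dose / AUC_0→∞
   = 0.27 × 250 / 361 = 0.186981 L/h

CL = 0.187 L/h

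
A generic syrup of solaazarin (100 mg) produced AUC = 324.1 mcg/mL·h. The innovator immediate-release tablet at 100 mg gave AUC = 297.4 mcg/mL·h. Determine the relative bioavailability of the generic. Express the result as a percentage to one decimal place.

F_rel = (AUC_test/D_test) / (AUC_ref/D_ref)
      = (324.1/100) / (297.4/100)
      = 3.241 / 2.974 = 1.0898 = 108.98%

F_rel = 109.0%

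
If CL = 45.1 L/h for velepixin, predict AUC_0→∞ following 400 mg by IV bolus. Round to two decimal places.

AUC_0→∞ = Dose_iv / CL
        = 400 / 45.1 = 8.86918 mg/L·h

AUC = 8.87 mg/L·h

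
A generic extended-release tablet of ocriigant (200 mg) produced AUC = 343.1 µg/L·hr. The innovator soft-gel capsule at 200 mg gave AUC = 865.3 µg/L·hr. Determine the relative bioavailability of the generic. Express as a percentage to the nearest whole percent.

F_rel = (AUC_test/D_test) / (AUC_ref/D_ref)
      = (343.1/200) / (865.3/200)
      = 1.7155 / 4.3265 = 0.3965 = 39.65%

F_rel = 40%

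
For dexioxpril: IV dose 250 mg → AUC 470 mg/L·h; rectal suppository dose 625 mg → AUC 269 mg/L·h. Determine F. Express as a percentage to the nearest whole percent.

F = (AUC_ev / D_ev) / (AUC_iv / D_iv)
  = (269/625) / (470/250)
  = 0.4304 / 1.88 = 0.2289
  = 22.89%

F = 23%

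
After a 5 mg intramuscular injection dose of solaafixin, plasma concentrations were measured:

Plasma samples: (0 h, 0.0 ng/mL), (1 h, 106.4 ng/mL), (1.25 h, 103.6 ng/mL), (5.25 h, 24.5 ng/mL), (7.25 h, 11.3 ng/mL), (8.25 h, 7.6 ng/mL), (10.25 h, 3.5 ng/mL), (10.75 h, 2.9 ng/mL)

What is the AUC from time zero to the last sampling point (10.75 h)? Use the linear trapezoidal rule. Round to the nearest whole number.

AUC = 394 ng/mL·h

Trapezoidal AUC_0→10.75:
  [0→1]: (0.0+106.4)/2 × 1 = 53.2
  [1→1.25]: (106.4+103.6)/2 × 0.25 = 26.25
  [1.25→5.25]: (103.6+24.5)/2 × 4 = 256.2
  [5.25→7.25]: (24.5+11.3)/2 × 2 = 35.8
  [7.25→8.25]: (11.3+7.6)/2 × 1 = 9.45
  [8.25→10.25]: (7.6+3.5)/2 × 2 = 11.1
  [10.25→10.75]: (3.5+2.9)/2 × 0.5 = 1.6
  Sum = 393.6 ng/mL·h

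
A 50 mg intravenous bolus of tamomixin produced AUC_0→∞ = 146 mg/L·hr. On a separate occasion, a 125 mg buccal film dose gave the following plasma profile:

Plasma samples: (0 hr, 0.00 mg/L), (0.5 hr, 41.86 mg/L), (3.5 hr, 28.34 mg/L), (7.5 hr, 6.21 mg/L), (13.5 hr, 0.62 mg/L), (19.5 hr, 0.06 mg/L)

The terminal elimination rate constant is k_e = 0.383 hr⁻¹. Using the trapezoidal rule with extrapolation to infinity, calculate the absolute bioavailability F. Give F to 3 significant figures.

F = 0.569

Trapezoidal AUC_0→19.5 (buccal film):
  [0→0.5]: (0.00+41.86)/2 × 0.5 = 10.465
  [0.5→3.5]: (41.86+28.34)/2 × 3 = 105.3
  [3.5→7.5]: (28.34+6.21)/2 × 4 = 69.1
  [7.5→13.5]: (6.21+0.62)/2 × 6 = 20.49
  [13.5→19.5]: (0.62+0.06)/2 × 6 = 2.04
  Sum = 207.395 mg/L·hr
Tail: C_last/k_e = 0.06/0.383 = 0.157
AUC_0→∞ (buccal film) = 207.395 + 0.157 = 207.552 mg/L·hr
F = (AUC_ev/D_ev)/(AUC_iv/D_iv) = (207.552/125)/(146/50) = 1.660416/2.92 = 0.5686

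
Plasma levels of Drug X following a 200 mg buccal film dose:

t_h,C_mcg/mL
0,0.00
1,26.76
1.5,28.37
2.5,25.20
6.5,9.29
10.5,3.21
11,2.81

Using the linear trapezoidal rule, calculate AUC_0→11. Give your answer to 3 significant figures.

AUC = 149 mcg/mL·h

Trapezoidal AUC_0→11:
  [0→1]: (0.00+26.76)/2 × 1 = 13.38
  [1→1.5]: (26.76+28.37)/2 × 0.5 = 13.7825
  [1.5→2.5]: (28.37+25.20)/2 × 1 = 26.785
  [2.5→6.5]: (25.20+9.29)/2 × 4 = 68.98
  [6.5→10.5]: (9.29+3.21)/2 × 4 = 25.0
  [10.5→11]: (3.21+2.81)/2 × 0.5 = 1.505
  Sum = 149.4325 mcg/mL·h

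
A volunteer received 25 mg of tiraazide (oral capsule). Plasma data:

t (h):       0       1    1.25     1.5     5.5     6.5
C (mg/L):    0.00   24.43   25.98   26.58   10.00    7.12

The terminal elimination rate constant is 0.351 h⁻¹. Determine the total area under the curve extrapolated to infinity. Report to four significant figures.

AUC = 127.1 mg/L·h

Trapezoidal AUC_0→6.5:
  [0→1]: (0.00+24.43)/2 × 1 = 12.215
  [1→1.25]: (24.43+25.98)/2 × 0.25 = 6.30125
  [1.25→1.5]: (25.98+26.58)/2 × 0.25 = 6.57
  [1.5→5.5]: (26.58+10.00)/2 × 4 = 73.16
  [5.5→6.5]: (10.00+7.12)/2 × 1 = 8.56
  Sum = 106.80625 mg/L·h
Extrapolated tail: C_last / k_e = 7.12 / 0.351 = 20.285
AUC_0→∞ = 106.80625 + 20.285 = 127.09125 mg/L·h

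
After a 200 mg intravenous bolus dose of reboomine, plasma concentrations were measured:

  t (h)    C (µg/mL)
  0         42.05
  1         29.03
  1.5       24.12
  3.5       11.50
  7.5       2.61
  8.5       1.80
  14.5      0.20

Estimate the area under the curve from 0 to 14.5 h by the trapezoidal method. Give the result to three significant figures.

Trapezoidal AUC_0→14.5:
  [0→1]: (42.05+29.03)/2 × 1 = 35.54
  [1→1.5]: (29.03+24.12)/2 × 0.5 = 13.2875
  [1.5→3.5]: (24.12+11.50)/2 × 2 = 35.62
  [3.5→7.5]: (11.50+2.61)/2 × 4 = 28.22
  [7.5→8.5]: (2.61+1.80)/2 × 1 = 2.205
  [8.5→14.5]: (1.80+0.20)/2 × 6 = 6.0
  Sum = 120.8725 µg/mL·h

AUC = 121 µg/mL·h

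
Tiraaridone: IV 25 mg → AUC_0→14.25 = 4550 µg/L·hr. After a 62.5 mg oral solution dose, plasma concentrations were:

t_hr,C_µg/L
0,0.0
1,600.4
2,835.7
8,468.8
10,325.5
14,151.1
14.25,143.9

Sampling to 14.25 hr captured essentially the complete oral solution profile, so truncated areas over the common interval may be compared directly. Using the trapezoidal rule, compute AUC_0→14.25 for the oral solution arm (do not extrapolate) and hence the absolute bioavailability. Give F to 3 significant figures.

Trapezoidal AUC_0→14.25 (oral solution):
  [0→1]: (0.0+600.4)/2 × 1 = 300.2
  [1→2]: (600.4+835.7)/2 × 1 = 718.05
  [2→8]: (835.7+468.8)/2 × 6 = 3913.5
  [8→10]: (468.8+325.5)/2 × 2 = 794.3
  [10→14]: (325.5+151.1)/2 × 4 = 953.2
  [14→14.25]: (151.1+143.9)/2 × 0.25 = 36.875
  Sum = 6716.125 µg/L·hr
F = (AUC_ev/D_ev)/(AUC_iv/D_iv) = (6716.125/62.5)/(4550/25) = 107.458/182 = 0.5904

F = 0.590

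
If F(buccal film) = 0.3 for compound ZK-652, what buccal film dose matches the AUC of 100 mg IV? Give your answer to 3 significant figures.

D_buccal = 333 mg

For equal systemic exposure: F × D_ev = D_iv
D_ev = D_iv / F = 100 / 0.3 = 333.333 mg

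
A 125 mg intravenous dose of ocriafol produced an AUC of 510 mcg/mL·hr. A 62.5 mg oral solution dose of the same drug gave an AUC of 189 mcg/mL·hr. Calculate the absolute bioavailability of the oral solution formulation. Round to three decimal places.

F = (AUC_ev / D_ev) / (AUC_iv / D_iv)
  = (189/62.5) / (510/125)
  = 3.024 / 4.08 = 0.7412

F = 0.741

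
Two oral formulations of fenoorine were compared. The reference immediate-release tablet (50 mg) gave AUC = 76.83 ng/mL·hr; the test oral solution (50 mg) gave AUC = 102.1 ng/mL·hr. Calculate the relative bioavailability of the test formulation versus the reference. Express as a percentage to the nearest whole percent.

F_rel = 133%

F_rel = (AUC_test/D_test) / (AUC_ref/D_ref)
      = (102.1/50) / (76.83/50)
      = 2.042 / 1.5366 = 1.3289 = 132.89%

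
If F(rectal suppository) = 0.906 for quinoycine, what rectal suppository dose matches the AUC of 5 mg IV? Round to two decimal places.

D_rectal = 5.52 mg

For equal systemic exposure: F × D_ev = D_iv
D_ev = D_iv / F = 5 / 0.906 = 5.51876 mg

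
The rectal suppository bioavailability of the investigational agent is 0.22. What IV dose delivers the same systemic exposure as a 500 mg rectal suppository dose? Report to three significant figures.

Systemic exposure from an extravascular dose = F × D_ev, so the equivalent IV dose is F × D_ev.
D_iv = F × D_ev = 0.22 × 500 = 110 mg

D_iv = 110 mg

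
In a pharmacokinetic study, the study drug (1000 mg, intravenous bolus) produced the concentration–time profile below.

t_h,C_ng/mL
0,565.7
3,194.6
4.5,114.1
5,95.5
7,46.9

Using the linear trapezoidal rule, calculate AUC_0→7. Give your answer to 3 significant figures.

Trapezoidal AUC_0→7:
  [0→3]: (565.7+194.6)/2 × 3 = 1140.45
  [3→4.5]: (194.6+114.1)/2 × 1.5 = 231.525
  [4.5→5]: (114.1+95.5)/2 × 0.5 = 52.4
  [5→7]: (95.5+46.9)/2 × 2 = 142.4
  Sum = 1566.775 ng/mL·h

AUC = 1570 ng/mL·h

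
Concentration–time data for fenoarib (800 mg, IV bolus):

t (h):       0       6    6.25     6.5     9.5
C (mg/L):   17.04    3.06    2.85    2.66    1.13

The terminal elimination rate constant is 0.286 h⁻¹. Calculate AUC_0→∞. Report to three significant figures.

AUC = 71.4 mg/L·h

Trapezoidal AUC_0→9.5:
  [0→6]: (17.04+3.06)/2 × 6 = 60.3
  [6→6.25]: (3.06+2.85)/2 × 0.25 = 0.73875
  [6.25→6.5]: (2.85+2.66)/2 × 0.25 = 0.68875
  [6.5→9.5]: (2.66+1.13)/2 × 3 = 5.685
  Sum = 67.4125 mg/L·h
Extrapolated tail: C_last / k_e = 1.13 / 0.286 = 3.951
AUC_0→∞ = 67.4125 + 3.951 = 71.3635 mg/L·h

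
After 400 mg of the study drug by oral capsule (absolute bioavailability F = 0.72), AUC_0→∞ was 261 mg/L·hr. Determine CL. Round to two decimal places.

CL = F × Dose / AUC_0→∞
   = 0.72 × 400 / 261 = 1.10345 L/hr

CL = 1.10 L/hr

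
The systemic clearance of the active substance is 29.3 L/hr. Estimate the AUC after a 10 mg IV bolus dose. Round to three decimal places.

AUC = 0.341 mg/L·hr

AUC_0→∞ = Dose_iv / CL
        = 10 / 29.3 = 0.341297 mg/L·hr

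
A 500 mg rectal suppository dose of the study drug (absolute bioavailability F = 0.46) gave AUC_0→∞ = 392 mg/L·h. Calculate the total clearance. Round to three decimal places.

CL = F × Dose / AUC_0→∞
   = 0.46 × 500 / 392 = 0.586735 L/h

CL = 0.587 L/h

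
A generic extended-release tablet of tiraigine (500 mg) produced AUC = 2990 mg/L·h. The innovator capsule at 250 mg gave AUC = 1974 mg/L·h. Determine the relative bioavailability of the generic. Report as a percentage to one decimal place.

F_rel = 75.7%

F_rel = (AUC_test/D_test) / (AUC_ref/D_ref)
      = (2990/500) / (1974/250)
      = 5.98 / 7.896 = 0.7573 = 75.73%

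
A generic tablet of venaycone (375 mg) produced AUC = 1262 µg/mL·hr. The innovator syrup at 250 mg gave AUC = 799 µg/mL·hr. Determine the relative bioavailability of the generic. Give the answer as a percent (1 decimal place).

F_rel = 105.3%

F_rel = (AUC_test/D_test) / (AUC_ref/D_ref)
      = (1262/375) / (799/250)
      = 3.36533 / 3.196 = 1.0530 = 105.30%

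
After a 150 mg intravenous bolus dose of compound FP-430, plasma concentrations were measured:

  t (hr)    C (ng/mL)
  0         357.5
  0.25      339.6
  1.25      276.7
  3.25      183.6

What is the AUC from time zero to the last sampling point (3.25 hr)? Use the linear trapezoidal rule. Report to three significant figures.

Trapezoidal AUC_0→3.25:
  [0→0.25]: (357.5+339.6)/2 × 0.25 = 87.1375
  [0.25→1.25]: (339.6+276.7)/2 × 1 = 308.15
  [1.25→3.25]: (276.7+183.6)/2 × 2 = 460.3
  Sum = 855.5875 ng/mL·hr

AUC = 856 ng/mL·hr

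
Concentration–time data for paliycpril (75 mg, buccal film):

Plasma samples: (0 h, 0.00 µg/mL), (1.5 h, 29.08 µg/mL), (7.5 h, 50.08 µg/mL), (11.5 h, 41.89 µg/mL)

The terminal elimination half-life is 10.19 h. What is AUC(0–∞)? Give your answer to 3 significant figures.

Trapezoidal AUC_0→11.5:
  [0→1.5]: (0.00+29.08)/2 × 1.5 = 21.81
  [1.5→7.5]: (29.08+50.08)/2 × 6 = 237.48
  [7.5→11.5]: (50.08+41.89)/2 × 4 = 183.94
  Sum = 443.23 µg/mL·h
k_e = ln2 / t½ = 0.693147 / 10.19 = 0.0680 h^-1
Extrapolated tail: C_last / k_e = 41.89 / 0.068 = 616.029
AUC_0→∞ = 443.23 + 616.029 = 1059.259 µg/mL·h

AUC = 1060 µg/mL·h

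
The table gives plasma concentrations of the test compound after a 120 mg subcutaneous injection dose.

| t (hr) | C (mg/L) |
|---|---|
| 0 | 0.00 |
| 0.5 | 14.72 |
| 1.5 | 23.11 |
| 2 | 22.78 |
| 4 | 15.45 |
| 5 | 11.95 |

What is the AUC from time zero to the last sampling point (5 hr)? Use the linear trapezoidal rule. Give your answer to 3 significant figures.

Trapezoidal AUC_0→5:
  [0→0.5]: (0.00+14.72)/2 × 0.5 = 3.68
  [0.5→1.5]: (14.72+23.11)/2 × 1 = 18.915
  [1.5→2]: (23.11+22.78)/2 × 0.5 = 11.4725
  [2→4]: (22.78+15.45)/2 × 2 = 38.23
  [4→5]: (15.45+11.95)/2 × 1 = 13.7
  Sum = 85.9975 mg/L·hr

AUC = 86.0 mg/L·hr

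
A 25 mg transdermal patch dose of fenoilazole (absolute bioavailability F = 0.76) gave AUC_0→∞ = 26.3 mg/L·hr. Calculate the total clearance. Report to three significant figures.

CL = F × Dose / AUC_0→∞
   = 0.76 × 25 / 26.3 = 0.722433 L/hr

CL = 0.722 L/hr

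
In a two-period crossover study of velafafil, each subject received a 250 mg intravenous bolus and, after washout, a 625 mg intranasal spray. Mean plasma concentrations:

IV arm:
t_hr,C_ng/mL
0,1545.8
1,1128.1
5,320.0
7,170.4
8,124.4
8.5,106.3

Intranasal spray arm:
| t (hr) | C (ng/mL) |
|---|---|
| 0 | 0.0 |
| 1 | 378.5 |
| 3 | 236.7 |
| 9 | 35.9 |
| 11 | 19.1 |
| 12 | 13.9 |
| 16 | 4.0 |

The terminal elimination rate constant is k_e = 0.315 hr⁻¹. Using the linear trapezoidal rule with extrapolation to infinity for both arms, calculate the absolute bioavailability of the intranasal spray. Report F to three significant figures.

F = 0.132

Trapezoidal AUC_0→8.5 (IV):
  [0→1]: (1545.8+1128.1)/2 × 1 = 1336.95
  [1→5]: (1128.1+320.0)/2 × 4 = 2896.2
  [5→7]: (320.0+170.4)/2 × 2 = 490.4
  [7→8]: (170.4+124.4)/2 × 1 = 147.4
  [8→8.5]: (124.4+106.3)/2 × 0.5 = 57.675
  Sum = 4928.625 ng/mL·hr
IV tail: 106.3/0.315 = 337.460; AUC_iv,0→∞ = 4928.625 + 337.460 = 5266.085 ng/mL·hr
Trapezoidal AUC_0→16 (intranasal spray):
  [0→1]: (0.0+378.5)/2 × 1 = 189.25
  [1→3]: (378.5+236.7)/2 × 2 = 615.2
  [3→9]: (236.7+35.9)/2 × 6 = 817.8
  [9→11]: (35.9+19.1)/2 × 2 = 55.0
  [11→12]: (19.1+13.9)/2 × 1 = 16.5
  [12→16]: (13.9+4.0)/2 × 4 = 35.8
  Sum = 1729.55 ng/mL·hr
intranasal spray tail: 4.0/0.315 = 12.698; AUC_ev,0→∞ = 1729.55 + 12.698 = 1742.248 ng/mL·hr
F = (AUC_ev/D_ev)/(AUC_iv/D_iv) = (1742.248/625)/(5266.085/250) = 2.7875968/21.06434 = 0.1323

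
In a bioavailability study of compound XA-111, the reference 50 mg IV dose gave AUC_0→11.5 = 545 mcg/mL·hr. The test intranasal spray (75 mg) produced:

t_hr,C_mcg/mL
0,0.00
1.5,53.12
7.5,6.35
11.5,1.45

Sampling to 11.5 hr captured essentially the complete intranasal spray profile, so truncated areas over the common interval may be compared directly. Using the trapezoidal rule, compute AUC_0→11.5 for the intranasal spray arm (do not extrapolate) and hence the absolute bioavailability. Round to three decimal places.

F = 0.286

Trapezoidal AUC_0→11.5 (intranasal spray):
  [0→1.5]: (0.00+53.12)/2 × 1.5 = 39.84
  [1.5→7.5]: (53.12+6.35)/2 × 6 = 178.41
  [7.5→11.5]: (6.35+1.45)/2 × 4 = 15.6
  Sum = 233.85 mcg/mL·hr
F = (AUC_ev/D_ev)/(AUC_iv/D_iv) = (233.85/75)/(545/50) = 3.118/10.9 = 0.2861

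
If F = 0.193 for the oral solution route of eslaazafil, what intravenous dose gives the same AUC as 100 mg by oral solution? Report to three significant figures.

Systemic exposure from an extravascular dose = F × D_ev, so the equivalent IV dose is F × D_ev.
D_iv = F × D_ev = 0.193 × 100 = 19.3 mg

D_iv = 19.3 mg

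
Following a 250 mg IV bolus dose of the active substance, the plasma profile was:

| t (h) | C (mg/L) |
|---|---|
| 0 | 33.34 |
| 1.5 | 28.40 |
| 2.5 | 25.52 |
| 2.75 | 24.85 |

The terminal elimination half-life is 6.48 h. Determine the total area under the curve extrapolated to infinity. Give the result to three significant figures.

AUC = 312 mg/L·h

Trapezoidal AUC_0→2.75:
  [0→1.5]: (33.34+28.40)/2 × 1.5 = 46.305
  [1.5→2.5]: (28.40+25.52)/2 × 1 = 26.96
  [2.5→2.75]: (25.52+24.85)/2 × 0.25 = 6.29625
  Sum = 79.56125 mg/L·h
k_e = ln2 / t½ = 0.693147 / 6.48 = 0.1070 h^-1
Extrapolated tail: C_last / k_e = 24.85 / 0.107 = 232.243
AUC_0→∞ = 79.56125 + 232.243 = 311.80425 mg/L·h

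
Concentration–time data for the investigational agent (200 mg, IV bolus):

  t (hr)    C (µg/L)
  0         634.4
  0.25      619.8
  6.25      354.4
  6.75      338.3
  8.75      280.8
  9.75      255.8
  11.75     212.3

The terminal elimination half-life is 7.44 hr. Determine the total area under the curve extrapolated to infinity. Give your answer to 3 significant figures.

AUC = 6890 µg/L·hr

Trapezoidal AUC_0→11.75:
  [0→0.25]: (634.4+619.8)/2 × 0.25 = 156.775
  [0.25→6.25]: (619.8+354.4)/2 × 6 = 2922.6
  [6.25→6.75]: (354.4+338.3)/2 × 0.5 = 173.175
  [6.75→8.75]: (338.3+280.8)/2 × 2 = 619.1
  [8.75→9.75]: (280.8+255.8)/2 × 1 = 268.3
  [9.75→11.75]: (255.8+212.3)/2 × 2 = 468.1
  Sum = 4608.05 µg/L·hr
k_e = ln2 / t½ = 0.693147 / 7.44 = 0.0932 hr^-1
Extrapolated tail: C_last / k_e = 212.3 / 0.0932 = 2277.897
AUC_0→∞ = 4608.05 + 2277.897 = 6885.947 µg/L·hr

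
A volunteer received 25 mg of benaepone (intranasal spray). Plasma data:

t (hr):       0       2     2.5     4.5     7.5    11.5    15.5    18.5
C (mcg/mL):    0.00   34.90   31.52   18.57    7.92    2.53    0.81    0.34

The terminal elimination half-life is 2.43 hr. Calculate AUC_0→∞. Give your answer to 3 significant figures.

AUC = 172 mcg/mL·hr

Trapezoidal AUC_0→18.5:
  [0→2]: (0.00+34.90)/2 × 2 = 34.9
  [2→2.5]: (34.90+31.52)/2 × 0.5 = 16.605
  [2.5→4.5]: (31.52+18.57)/2 × 2 = 50.09
  [4.5→7.5]: (18.57+7.92)/2 × 3 = 39.735
  [7.5→11.5]: (7.92+2.53)/2 × 4 = 20.9
  [11.5→15.5]: (2.53+0.81)/2 × 4 = 6.68
  [15.5→18.5]: (0.81+0.34)/2 × 3 = 1.725
  Sum = 170.635 mcg/mL·hr
k_e = ln2 / t½ = 0.693147 / 2.43 = 0.2852 hr^-1
Extrapolated tail: C_last / k_e = 0.34 / 0.2852 = 1.192
AUC_0→∞ = 170.635 + 1.192 = 171.827 mcg/mL·hr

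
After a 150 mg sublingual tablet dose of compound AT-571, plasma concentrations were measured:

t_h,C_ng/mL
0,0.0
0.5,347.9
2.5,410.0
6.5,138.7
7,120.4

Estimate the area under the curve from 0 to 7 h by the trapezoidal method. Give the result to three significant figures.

Trapezoidal AUC_0→7:
  [0→0.5]: (0.0+347.9)/2 × 0.5 = 86.975
  [0.5→2.5]: (347.9+410.0)/2 × 2 = 757.9
  [2.5→6.5]: (410.0+138.7)/2 × 4 = 1097.4
  [6.5→7]: (138.7+120.4)/2 × 0.5 = 64.775
  Sum = 2007.05 ng/mL·h

AUC = 2010 ng/mL·h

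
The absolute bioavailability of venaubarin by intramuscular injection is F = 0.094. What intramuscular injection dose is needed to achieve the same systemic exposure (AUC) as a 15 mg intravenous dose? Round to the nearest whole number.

For equal systemic exposure: F × D_ev = D_iv
D_ev = D_iv / F = 15 / 0.094 = 159.574 mg

D_intramuscular = 160 mg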